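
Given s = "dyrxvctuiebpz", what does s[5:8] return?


Input string: 'dyrxvctuiebpz'
Operation: slice [5:8]
Extract characters: s[5]='c', s[6]='t', s[7]='u'
Result: ctu


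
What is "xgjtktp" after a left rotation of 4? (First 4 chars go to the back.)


Input: 'xgjtktp', shift = 4
Operation: split at index 4 and swap parts
Front part s[0:4] = 'xgjt'
Back part s[4:] = 'ktp'
Rotated = back + front = 'ktp' + 'xgjt'
Result: ktpxgjt


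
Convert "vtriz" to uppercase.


Input string: 'vtriz'
Operation: convert each letter to uppercase
Mapping: 'v'->'V', 't'->'T', 'r'->'R', 'i'->'I', 'z'->'Z'
Result: VTRIZ


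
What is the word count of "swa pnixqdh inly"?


Input string: 'swa pnixqdh inly'
Operation: split by spaces
Words found: 'swa', 'pnixqdh', 'inly'
Word count: 3


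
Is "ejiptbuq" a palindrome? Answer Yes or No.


Input string: 'ejiptbuq'
Reversed: 'qubtpije'
Compare pairs: s[0]='e' vs s[7]='q' (mismatch), s[1]='j' vs s[6]='u' (mismatch), s[2]='i' vs s[5]='b' (mismatch), s[3]='p' vs s[4]='t' (mismatch)
Palindrome: No


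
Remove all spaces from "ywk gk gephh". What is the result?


Input string: 'ywk gk gephh'
Operation: remove all spaces
Words: 'ywk', 'gk', 'gephh'
Join without spaces: ywkgkgephh


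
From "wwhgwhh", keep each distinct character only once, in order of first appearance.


Input: 'wwhgwhh'
Operation: keep first occurrence of each character
Scan: s[0]='w' new -> keep; s[1]='w' seen -> skip; s[2]='h' new -> keep; s[3]='g' new -> keep; s[4]='w' seen -> skip; s[5]='h' seen -> skip; s[6]='h' seen -> skip
Result: whg


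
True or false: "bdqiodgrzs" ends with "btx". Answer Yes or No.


Input string: 'bdqiodgrzs'
Suffix to check: 'btx'
Last 3 characters of input: 'rzs'
Match: False
Result: No


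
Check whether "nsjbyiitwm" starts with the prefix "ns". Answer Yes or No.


Input string: 'nsjbyiitwm'
Prefix to check: 'ns'
First 2 characters of input: 'ns'
Match: True
Result: Yes


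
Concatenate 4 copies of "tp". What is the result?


Input string: 'tp'
Operation: repeat 4 times
Concatenation: 'tp' + 'tp' + 'tp' + 'tp'
Result: tptptptp


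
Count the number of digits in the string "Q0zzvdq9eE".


Input string: 'Q0zzvdq9eE'
Operation: count digit characters (0-9)
Scan: 'Q', '0'(digit), 'z', 'z', 'v', 'd', 'q', '9'(digit), 'e', 'E'
Digits found: 2
Result: 2


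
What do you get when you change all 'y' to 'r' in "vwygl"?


Input string: 'vwygl'
Operation: replace 'y' with 'r'
Positions of 'y': 2
After replacement: vwrgl


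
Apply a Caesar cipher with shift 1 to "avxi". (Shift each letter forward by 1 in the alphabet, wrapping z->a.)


Input: 'avxi', shift = 1
Operation: for each letter, (position + 1) mod 26
Mapping: 'a'(0+1=1)->'b', 'v'(21+1=22)->'w', 'x'(23+1=24)->'y', 'i'(8+1=9)->'j'
Result: bwyj


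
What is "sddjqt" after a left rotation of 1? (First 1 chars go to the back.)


Input: 'sddjqt', shift = 1
Operation: split at index 1 and swap parts
Front part s[0:1] = 's'
Back part s[1:] = 'ddjqt'
Rotated = back + front = 'ddjqt' + 's'
Result: ddjqts


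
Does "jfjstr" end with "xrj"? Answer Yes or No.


Input string: 'jfjstr'
Suffix to check: 'xrj'
Last 3 characters of input: 'str'
Match: False
Result: No


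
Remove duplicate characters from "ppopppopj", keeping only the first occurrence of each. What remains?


Input: 'ppopppopj'
Operation: keep first occurrence of each character
Scan: s[0]='p' new -> keep; s[1]='p' seen -> skip; s[2]='o' new -> keep; s[3]='p' seen -> skip; s[4]='p' seen -> skip; s[5]='p' seen -> skip; s[6]='o' seen -> skip; s[7]='p' seen -> skip; s[8]='j' new -> keep
Result: poj


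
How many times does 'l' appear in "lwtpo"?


Input string: 'lwtpo'
Target character: 'l'
Scan each position: s[0]='l'
Matches found at indices: 0
Total: 1


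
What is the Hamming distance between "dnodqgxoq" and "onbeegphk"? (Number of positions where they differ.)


String 1: 'dnodqgxoq'
String 2: 'onbeegphk'
Compare each position: pos 0: 'd'!='o', pos 1: 'n'=='n', pos 2: 'o'!='b', pos 3: 'd'!='e', pos 4: 'q'!='e', pos 5: 'g'=='g', pos 6: 'x'!='p', pos 7: 'o'!='h', pos 8: 'q'!='k'
Differing positions: 7
Hamming distance: 7


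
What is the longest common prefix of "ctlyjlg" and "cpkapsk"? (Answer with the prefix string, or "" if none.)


String 1: 'ctlyjlg'
String 2: 'cpkapsk'
Compare position by position:
pos 0: 'c' vs 'c' match
pos 1: 't' vs 'p' differ -> stop
Longest common prefix: "c" (length 1)


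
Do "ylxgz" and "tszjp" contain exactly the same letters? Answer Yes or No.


String 1: 'ylxgz' -> sorted: 'glxyz'
String 2: 'tszjp' -> sorted: 'jpstz'
Compare sorted forms: 'glxyz' != 'jpstz'
Anagram: No


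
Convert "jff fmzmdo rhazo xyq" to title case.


Input string: 'jff fmzmdo rhazo xyq'
Operation: capitalize first letter of each word
Word transformations: 'jff'->'Jff', 'fmzmdo'->'Fmzmdo', 'rhazo'->'Rhazo', 'xyq'->'Xyq'
Result: Jff Fmzmdo Rhazo Xyq


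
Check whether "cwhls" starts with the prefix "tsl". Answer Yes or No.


Input string: 'cwhls'
Prefix to check: 'tsl'
First 3 characters of input: 'cwh'
Match: False
Result: No


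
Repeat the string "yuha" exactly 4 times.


Input string: 'yuha'
Operation: repeat 4 times
Concatenation: 'yuha' + 'yuha' + 'yuha' + 'yuha'
Result: yuhayuhayuhayuha


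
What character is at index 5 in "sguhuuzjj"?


Input string: 'sguhuuzjj'
Operation: get character at index 5
Index mapping: s[0]='s', s[1]='g', s[2]='u', s[3]='h', s[4]='u', s[5]='u'
Result: 'u'


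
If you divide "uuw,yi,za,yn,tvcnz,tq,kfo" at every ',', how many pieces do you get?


Input string: 'uuw,yi,za,yn,tvcnz,tq,kfo'
Delimiter: ','
Split result: 'uuw', 'yi', 'za', 'yn', 'tvcnz', 'tq', 'kfo'
Number of parts: 7


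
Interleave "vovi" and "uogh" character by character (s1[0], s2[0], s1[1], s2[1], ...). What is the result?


String 1: 'vovi'
String 2: 'uogh'
Operation: alternate characters
Pairs: 'v'+'u', 'o'+'o', 'v'+'g', 'i'+'h'
Result: vuoovgih


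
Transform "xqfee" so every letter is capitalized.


Input string: 'xqfee'
Operation: convert each letter to uppercase
Mapping: 'x'->'X', 'q'->'Q', 'f'->'F', 'e'->'E', 'e'->'E'
Result: XQFEE


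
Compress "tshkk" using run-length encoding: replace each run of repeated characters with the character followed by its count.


Input: 'tshkk'
Operation: identify consecutive runs
Runs: 't' -> t1, 's' -> s1, 'h' -> h1, 'kk' -> k2
Encoded: t1s1h1k2


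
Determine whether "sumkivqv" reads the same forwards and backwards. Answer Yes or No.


Input string: 'sumkivqv'
Reversed: 'vqvikmus'
Compare pairs: s[0]='s' vs s[7]='v' (mismatch), s[1]='u' vs s[6]='q' (mismatch), s[2]='m' vs s[5]='v' (mismatch), s[3]='k' vs s[4]='i' (mismatch)
Palindrome: No


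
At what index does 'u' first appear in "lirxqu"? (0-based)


Input string: 'lirxqu'
Target: 'u'
Scanning left to right: s[0]='l', s[1]='i', s[2]='r', s[3]='x', s[4]='q', s[5]='u'
First match at index: 5


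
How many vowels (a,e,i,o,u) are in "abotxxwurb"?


Input string: 'abotxxwurb'
Operation: count vowels (a, e, i, o, u)
Scan: s[0]='a' (vowel), s[1]='b', s[2]='o' (vowel), s[3]='t', s[4]='x', s[5]='x', s[6]='w', s[7]='u' (vowel), s[8]='r', s[9]='b'
Vowels found: 3
Result: 3


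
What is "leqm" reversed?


Input string: 'leqm'
Operation: reverse character order
Original order: 'l' -> 'e' -> 'q' -> 'm'
Reversed order: 'm' -> 'q' -> 'e' -> 'l'
Result: mqel


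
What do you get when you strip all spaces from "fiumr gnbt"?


Input string: 'fiumr gnbt'
Operation: remove all spaces
Words: 'fiumr', 'gnbt'
Join without spaces: fiumrgnbt


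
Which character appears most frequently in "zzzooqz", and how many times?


Input: 'zzzooqz'
Operation: tally each character
Counts: 'o':2, 'q':1, 'z':4
Maximum: 'z' appears 4 times


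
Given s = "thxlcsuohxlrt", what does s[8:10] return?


Input string: 'thxlcsuohxlrt'
Operation: slice [8:10]
Extract characters: s[8]='h', s[9]='x'
Result: hx


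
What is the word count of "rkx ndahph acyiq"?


Input string: 'rkx ndahph acyiq'
Operation: split by spaces
Words found: 'rkx', 'ndahph', 'acyiq'
Word count: 3


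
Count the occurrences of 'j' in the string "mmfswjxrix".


Input string: 'mmfswjxrix'
Target character: 'j'
Scan each position: s[5]='j'
Matches found at indices: 5
Total: 1


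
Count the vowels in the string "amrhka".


Input string: 'amrhka'
Operation: count vowels (a, e, i, o, u)
Scan: s[0]='a' (vowel), s[1]='m', s[2]='r', s[3]='h', s[4]='k', s[5]='a' (vowel)
Vowels found: 2
Result: 2


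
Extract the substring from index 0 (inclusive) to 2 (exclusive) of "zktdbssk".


Input string: 'zktdbssk'
Operation: slice [0:2]
Extract characters: s[0]='z', s[1]='k'
Result: zk


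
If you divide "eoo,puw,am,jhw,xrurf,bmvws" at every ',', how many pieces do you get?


Input string: 'eoo,puw,am,jhw,xrurf,bmvws'
Delimiter: ','
Split result: 'eoo', 'puw', 'am', 'jhw', 'xrurf', 'bmvws'
Number of parts: 6


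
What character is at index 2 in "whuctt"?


Input string: 'whuctt'
Operation: get character at index 2
Index mapping: s[0]='w', s[1]='h', s[2]='u'
Result: 'u'


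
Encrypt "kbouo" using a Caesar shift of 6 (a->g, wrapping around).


Input: 'kbouo', shift = 6
Operation: for each letter, (position + 6) mod 26
Mapping: 'k'(10+6=16)->'q', 'b'(1+6=7)->'h', 'o'(14+6=20)->'u', 'u'(20+6=26, 26 mod 26=0)->'a', 'o'(14+6=20)->'u'
Result: qhuau


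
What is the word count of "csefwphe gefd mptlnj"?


Input string: 'csefwphe gefd mptlnj'
Operation: split by spaces
Words found: 'csefwphe', 'gefd', 'mptlnj'
Word count: 3


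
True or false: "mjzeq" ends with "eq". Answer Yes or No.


Input string: 'mjzeq'
Suffix to check: 'eq'
Last 2 characters of input: 'eq'
Match: True
Result: Yes


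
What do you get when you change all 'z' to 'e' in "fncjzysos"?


Input string: 'fncjzysos'
Operation: replace 'z' with 'e'
Positions of 'z': 4
After replacement: fncjeysos


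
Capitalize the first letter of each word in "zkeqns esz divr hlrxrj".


Input string: 'zkeqns esz divr hlrxrj'
Operation: capitalize first letter of each word
Word transformations: 'zkeqns'->'Zkeqns', 'esz'->'Esz', 'divr'->'Divr', 'hlrxrj'->'Hlrxrj'
Result: Zkeqns Esz Divr Hlrxrj


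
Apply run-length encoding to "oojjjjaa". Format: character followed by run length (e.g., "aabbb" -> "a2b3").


Input: 'oojjjjaa'
Operation: identify consecutive runs
Runs: 'oo' -> o2, 'jjjj' -> j4, 'aa' -> a2
Encoded: o2j4a2


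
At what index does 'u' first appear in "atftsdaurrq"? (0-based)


Input string: 'atftsdaurrq'
Target: 'u'
Scanning left to right: s[0]='a', s[1]='t', s[2]='f', s[3]='t', s[4]='s', s[5]='d', s[6]='a', s[7]='u'
First match at index: 7


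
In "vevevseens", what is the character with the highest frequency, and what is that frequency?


Input: 'vevevseens'
Operation: tally each character
Counts: 'e':4, 'n':1, 's':2, 'v':3
Maximum: 'e' appears 4 times


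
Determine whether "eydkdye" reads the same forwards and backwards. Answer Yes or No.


Input string: 'eydkdye'
Reversed: 'eydkdye'
Compare pairs: s[0]='e' vs s[6]='e' (match), s[1]='y' vs s[5]='y' (match), s[2]='d' vs s[4]='d' (match)
Palindrome: Yes


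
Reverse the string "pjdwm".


Input string: 'pjdwm'
Operation: reverse character order
Original order: 'p' -> 'j' -> 'd' -> 'w' -> 'm'
Reversed order: 'm' -> 'w' -> 'd' -> 'j' -> 'p'
Result: mwdjp


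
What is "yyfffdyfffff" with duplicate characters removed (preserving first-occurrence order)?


Input: 'yyfffdyfffff'
Operation: keep first occurrence of each character
Scan: s[0]='y' new -> keep; s[1]='y' seen -> skip; s[2]='f' new -> keep; s[3]='f' seen -> skip; s[4]='f' seen -> skip; s[5]='d' new -> keep; s[6]='y' seen -> skip; s[7]='f' seen -> skip; s[8]='f' seen -> skip; s[9]='f' seen -> skip; s[10]='f' seen -> skip; s[11]='f' seen -> skip
Result: yfd


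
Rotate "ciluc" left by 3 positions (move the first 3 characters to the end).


Input: 'ciluc', shift = 3
Operation: split at index 3 and swap parts
Front part s[0:3] = 'cil'
Back part s[3:] = 'uc'
Rotated = back + front = 'uc' + 'cil'
Result: uccil


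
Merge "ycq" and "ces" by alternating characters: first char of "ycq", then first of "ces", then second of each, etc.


String 1: 'ycq'
String 2: 'ces'
Operation: alternate characters
Pairs: 'y'+'c', 'c'+'e', 'q'+'s'
Result: ycceqs


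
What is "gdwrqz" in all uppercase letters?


Input string: 'gdwrqz'
Operation: convert each letter to uppercase
Mapping: 'g'->'G', 'd'->'D', 'w'->'W', 'r'->'R', 'q'->'Q', 'z'->'Z'
Result: GDWRQZ


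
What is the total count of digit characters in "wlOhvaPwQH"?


Input string: 'wlOhvaPwQH'
Operation: count digit characters (0-9)
Scan: 'w', 'l', 'O', 'h', 'v', 'a', 'P', 'w', 'Q', 'H'
Digits found: 0
Result: 0


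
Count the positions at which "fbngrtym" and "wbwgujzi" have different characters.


String 1: 'fbngrtym'
String 2: 'wbwgujzi'
Compare each position: pos 0: 'f'!='w', pos 1: 'b'=='b', pos 2: 'n'!='w', pos 3: 'g'=='g', pos 4: 'r'!='u', pos 5: 't'!='j', pos 6: 'y'!='z', pos 7: 'm'!='i'
Differing positions: 6
Hamming distance: 6


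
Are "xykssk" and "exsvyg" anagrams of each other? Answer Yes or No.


String 1: 'xykssk' -> sorted: 'kkssxy'
String 2: 'exsvyg' -> sorted: 'egsvxy'
Compare sorted forms: 'kkssxy' != 'egsvxy'
Anagram: No


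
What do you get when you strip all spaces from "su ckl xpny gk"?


Input string: 'su ckl xpny gk'
Operation: remove all spaces
Words: 'su', 'ckl', 'xpny', 'gk'
Join without spaces: sucklxpnygk


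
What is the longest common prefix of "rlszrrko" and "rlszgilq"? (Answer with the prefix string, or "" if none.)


String 1: 'rlszrrko'
String 2: 'rlszgilq'
Compare position by position:
pos 0: 'r' vs 'r' match
pos 1: 'l' vs 'l' match
pos 2: 's' vs 's' match
pos 3: 'z' vs 'z' match
pos 4: 'r' vs 'g' differ -> stop
Longest common prefix: "rlsz" (length 4)


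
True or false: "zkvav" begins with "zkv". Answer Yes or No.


Input string: 'zkvav'
Prefix to check: 'zkv'
First 3 characters of input: 'zkv'
Match: True
Result: Yes


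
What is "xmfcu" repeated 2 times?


Input string: 'xmfcu'
Operation: repeat 2 times
Concatenation: 'xmfcu' + 'xmfcu'
Result: xmfcuxmfcu


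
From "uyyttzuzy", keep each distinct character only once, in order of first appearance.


Input: 'uyyttzuzy'
Operation: keep first occurrence of each character
Scan: s[0]='u' new -> keep; s[1]='y' new -> keep; s[2]='y' seen -> skip; s[3]='t' new -> keep; s[4]='t' seen -> skip; s[5]='z' new -> keep; s[6]='u' seen -> skip; s[7]='z' seen -> skip; s[8]='y' seen -> skip
Result: uytz


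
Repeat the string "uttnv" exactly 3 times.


Input string: 'uttnv'
Operation: repeat 3 times
Concatenation: 'uttnv' + 'uttnv' + 'uttnv'
Result: uttnvuttnvuttnv


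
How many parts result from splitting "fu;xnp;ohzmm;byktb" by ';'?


Input string: 'fu;xnp;ohzmm;byktb'
Delimiter: ';'
Split result: 'fu', 'xnp', 'ohzmm', 'byktb'
Number of parts: 4


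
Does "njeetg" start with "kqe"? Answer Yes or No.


Input string: 'njeetg'
Prefix to check: 'kqe'
First 3 characters of input: 'nje'
Match: False
Result: No


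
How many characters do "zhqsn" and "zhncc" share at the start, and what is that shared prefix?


String 1: 'zhqsn'
String 2: 'zhncc'
Compare position by position:
pos 0: 'z' vs 'z' match
pos 1: 'h' vs 'h' match
pos 2: 'q' vs 'n' differ -> stop
Longest common prefix: "zh" (length 2)


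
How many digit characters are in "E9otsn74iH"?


Input string: 'E9otsn74iH'
Operation: count digit characters (0-9)
Scan: 'E', '9'(digit), 'o', 't', 's', 'n', '7'(digit), '4'(digit), 'i', 'H'
Digits found: 3
Result: 3


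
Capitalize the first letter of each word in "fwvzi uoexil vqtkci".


Input string: 'fwvzi uoexil vqtkci'
Operation: capitalize first letter of each word
Word transformations: 'fwvzi'->'Fwvzi', 'uoexil'->'Uoexil', 'vqtkci'->'Vqtkci'
Result: Fwvzi Uoexil Vqtkci


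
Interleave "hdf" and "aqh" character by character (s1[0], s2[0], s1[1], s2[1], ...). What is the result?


String 1: 'hdf'
String 2: 'aqh'
Operation: alternate characters
Pairs: 'h'+'a', 'd'+'q', 'f'+'h'
Result: hadqfh


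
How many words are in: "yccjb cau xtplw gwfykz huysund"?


Input string: 'yccjb cau xtplw gwfykz huysund'
Operation: split by spaces
Words found: 'yccjb', 'cau', 'xtplw', 'gwfykz', 'huysund'
Word count: 5


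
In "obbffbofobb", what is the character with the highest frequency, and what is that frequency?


Input: 'obbffbofobb'
Operation: tally each character
Counts: 'b':5, 'f':3, 'o':3
Maximum: 'b' appears 5 times


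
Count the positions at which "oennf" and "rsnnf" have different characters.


String 1: 'oennf'
String 2: 'rsnnf'
Compare each position: pos 0: 'o'!='r', pos 1: 'e'!='s', pos 2: 'n'=='n', pos 3: 'n'=='n', pos 4: 'f'=='f'
Differing positions: 2
Hamming distance: 2


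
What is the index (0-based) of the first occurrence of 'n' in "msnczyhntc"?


Input string: 'msnczyhntc'
Target: 'n'
Scanning left to right: s[0]='m', s[1]='s', s[2]='n'
First match at index: 2


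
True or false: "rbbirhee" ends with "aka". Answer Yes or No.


Input string: 'rbbirhee'
Suffix to check: 'aka'
Last 3 characters of input: 'hee'
Match: False
Result: No


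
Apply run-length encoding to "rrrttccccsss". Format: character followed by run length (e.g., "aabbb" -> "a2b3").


Input: 'rrrttccccsss'
Operation: identify consecutive runs
Runs: 'rrr' -> r3, 'tt' -> t2, 'cccc' -> c4, 'sss' -> s3
Encoded: r3t2c4s3


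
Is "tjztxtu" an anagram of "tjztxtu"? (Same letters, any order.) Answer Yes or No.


String 1: 'tjztxtu' -> sorted: 'jtttuxz'
String 2: 'tjztxtu' -> sorted: 'jtttuxz'
Compare sorted forms: 'jtttuxz' == 'jtttuxz'
Anagram: Yes


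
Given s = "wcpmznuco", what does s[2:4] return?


Input string: 'wcpmznuco'
Operation: slice [2:4]
Extract characters: s[2]='p', s[3]='m'
Result: pm


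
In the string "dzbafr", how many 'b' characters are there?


Input string: 'dzbafr'
Target character: 'b'
Scan each position: s[2]='b'
Matches found at indices: 2
Total: 1


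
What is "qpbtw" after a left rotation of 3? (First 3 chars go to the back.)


Input: 'qpbtw', shift = 3
Operation: split at index 3 and swap parts
Front part s[0:3] = 'qpb'
Back part s[3:] = 'tw'
Rotated = back + front = 'tw' + 'qpb'
Result: twqpb


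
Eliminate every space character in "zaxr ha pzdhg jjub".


Input string: 'zaxr ha pzdhg jjub'
Operation: remove all spaces
Words: 'zaxr', 'ha', 'pzdhg', 'jjub'
Join without spaces: zaxrhapzdhgjjub


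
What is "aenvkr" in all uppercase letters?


Input string: 'aenvkr'
Operation: convert each letter to uppercase
Mapping: 'a'->'A', 'e'->'E', 'n'->'N', 'v'->'V', 'k'->'K', 'r'->'R'
Result: AENVKR


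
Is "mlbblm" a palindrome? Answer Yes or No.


Input string: 'mlbblm'
Reversed: 'mlbblm'
Compare pairs: s[0]='m' vs s[5]='m' (match), s[1]='l' vs s[4]='l' (match), s[2]='b' vs s[3]='b' (match)
Palindrome: Yes


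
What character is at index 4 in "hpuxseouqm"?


Input string: 'hpuxseouqm'
Operation: get character at index 4
Index mapping: s[0]='h', s[1]='p', s[2]='u', s[3]='x', s[4]='s'
Result: 's'


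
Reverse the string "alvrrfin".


Input string: 'alvrrfin'
Operation: reverse character order
Original order: 'a' -> 'l' -> 'v' -> 'r' -> 'r' -> 'f' -> 'i' -> 'n'
Reversed order: 'n' -> 'i' -> 'f' -> 'r' -> 'r' -> 'v' -> 'l' -> 'a'
Result: nifrrvla


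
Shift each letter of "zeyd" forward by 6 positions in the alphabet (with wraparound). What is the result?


Input: 'zeyd', shift = 6
Operation: for each letter, (position + 6) mod 26
Mapping: 'z'(25+6=31, 31 mod 26=5)->'f', 'e'(4+6=10)->'k', 'y'(24+6=30, 30 mod 26=4)->'e', 'd'(3+6=9)->'j'
Result: fkej


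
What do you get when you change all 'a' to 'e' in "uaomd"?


Input string: 'uaomd'
Operation: replace 'a' with 'e'
Positions of 'a': 1
After replacement: ueomd


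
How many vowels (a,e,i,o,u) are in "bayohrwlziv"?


Input string: 'bayohrwlziv'
Operation: count vowels (a, e, i, o, u)
Scan: s[0]='b', s[1]='a' (vowel), s[2]='y', s[3]='o' (vowel), s[4]='h', s[5]='r', s[6]='w', s[7]='l', s[8]='z', s[9]='i' (vowel), s[10]='v'
Vowels found: 3
Result: 3


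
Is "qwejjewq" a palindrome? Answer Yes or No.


Input string: 'qwejjewq'
Reversed: 'qwejjewq'
Compare pairs: s[0]='q' vs s[7]='q' (match), s[1]='w' vs s[6]='w' (match), s[2]='e' vs s[5]='e' (match), s[3]='j' vs s[4]='j' (match)
Palindrome: Yes


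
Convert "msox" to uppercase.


Input string: 'msox'
Operation: convert each letter to uppercase
Mapping: 'm'->'M', 's'->'S', 'o'->'O', 'x'->'X'
Result: MSOX


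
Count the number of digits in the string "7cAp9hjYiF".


Input string: '7cAp9hjYiF'
Operation: count digit characters (0-9)
Scan: '7'(digit), 'c', 'A', 'p', '9'(digit), 'h', 'j', 'Y', 'i', 'F'
Digits found: 2
Result: 2


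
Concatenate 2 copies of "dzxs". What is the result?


Input string: 'dzxs'
Operation: repeat 2 times
Concatenation: 'dzxs' + 'dzxs'
Result: dzxsdzxs


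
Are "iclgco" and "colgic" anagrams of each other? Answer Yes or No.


String 1: 'iclgco' -> sorted: 'ccgilo'
String 2: 'colgic' -> sorted: 'ccgilo'
Compare sorted forms: 'ccgilo' == 'ccgilo'
Anagram: Yes


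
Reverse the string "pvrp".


Input string: 'pvrp'
Operation: reverse character order
Original order: 'p' -> 'v' -> 'r' -> 'p'
Reversed order: 'p' -> 'r' -> 'v' -> 'p'
Result: prvp


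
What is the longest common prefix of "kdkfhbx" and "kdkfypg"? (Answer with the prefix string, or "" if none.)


String 1: 'kdkfhbx'
String 2: 'kdkfypg'
Compare position by position:
pos 0: 'k' vs 'k' match
pos 1: 'd' vs 'd' match
pos 2: 'k' vs 'k' match
pos 3: 'f' vs 'f' match
pos 4: 'h' vs 'y' differ -> stop
Longest common prefix: "kdkf" (length 4)


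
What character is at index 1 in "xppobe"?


Input string: 'xppobe'
Operation: get character at index 1
Index mapping: s[0]='x', s[1]='p'
Result: 'p'


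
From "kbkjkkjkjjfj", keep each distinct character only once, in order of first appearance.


Input: 'kbkjkkjkjjfj'
Operation: keep first occurrence of each character
Scan: s[0]='k' new -> keep; s[1]='b' new -> keep; s[2]='k' seen -> skip; s[3]='j' new -> keep; s[4]='k' seen -> skip; s[5]='k' seen -> skip; s[6]='j' seen -> skip; s[7]='k' seen -> skip; s[8]='j' seen -> skip; s[9]='j' seen -> skip; s[10]='f' new -> keep; s[11]='j' seen -> skip
Result: kbjf


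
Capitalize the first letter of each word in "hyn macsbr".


Input string: 'hyn macsbr'
Operation: capitalize first letter of each word
Word transformations: 'hyn'->'Hyn', 'macsbr'->'Macsbr'
Result: Hyn Macsbr


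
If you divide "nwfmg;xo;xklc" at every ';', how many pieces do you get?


Input string: 'nwfmg;xo;xklc'
Delimiter: ';'
Split result: 'nwfmg', 'xo', 'xklc'
Number of parts: 3


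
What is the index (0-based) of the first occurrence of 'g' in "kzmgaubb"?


Input string: 'kzmgaubb'
Target: 'g'
Scanning left to right: s[0]='k', s[1]='z', s[2]='m', s[3]='g'
First match at index: 3


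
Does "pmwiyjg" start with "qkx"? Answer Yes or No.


Input string: 'pmwiyjg'
Prefix to check: 'qkx'
First 3 characters of input: 'pmw'
Match: False
Result: No


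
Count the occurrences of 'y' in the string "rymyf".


Input string: 'rymyf'
Target character: 'y'
Scan each position: s[1]='y', s[3]='y'
Matches found at indices: 1, 3
Total: 2


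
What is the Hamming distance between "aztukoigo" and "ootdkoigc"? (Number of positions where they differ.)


String 1: 'aztukoigo'
String 2: 'ootdkoigc'
Compare each position: pos 0: 'a'!='o', pos 1: 'z'!='o', pos 2: 't'=='t', pos 3: 'u'!='d', pos 4: 'k'=='k', pos 5: 'o'=='o', pos 6: 'i'=='i', pos 7: 'g'=='g', pos 8: 'o'!='c'
Differing positions: 4
Hamming distance: 4


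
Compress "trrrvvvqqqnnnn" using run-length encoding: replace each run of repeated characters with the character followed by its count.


Input: 'trrrvvvqqqnnnn'
Operation: identify consecutive runs
Runs: 't' -> t1, 'rrr' -> r3, 'vvv' -> v3, 'qqq' -> q3, 'nnnn' -> n4
Encoded: t1r3v3q3n4


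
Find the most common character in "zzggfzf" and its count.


Input: 'zzggfzf'
Operation: tally each character
Counts: 'f':2, 'g':2, 'z':3
Maximum: 'z' appears 3 times


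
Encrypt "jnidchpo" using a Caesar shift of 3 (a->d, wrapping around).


Input: 'jnidchpo', shift = 3
Operation: for each letter, (position + 3) mod 26
Mapping: 'j'(9+3=12)->'m', 'n'(13+3=16)->'q', 'i'(8+3=11)->'l', 'd'(3+3=6)->'g', 'c'(2+3=5)->'f', 'h'(7+3=10)->'k', 'p'(15+3=18)->'s', 'o'(14+3=17)->'r'
Result: mqlgfksr


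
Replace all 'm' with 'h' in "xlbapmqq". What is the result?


Input string: 'xlbapmqq'
Operation: replace 'm' with 'h'
Positions of 'm': 5
After replacement: xlbaphqq


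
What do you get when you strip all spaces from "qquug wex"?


Input string: 'qquug wex'
Operation: remove all spaces
Words: 'qquug', 'wex'
Join without spaces: qquugwex


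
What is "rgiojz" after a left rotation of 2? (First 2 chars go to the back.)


Input: 'rgiojz', shift = 2
Operation: split at index 2 and swap parts
Front part s[0:2] = 'rg'
Back part s[2:] = 'iojz'
Rotated = back + front = 'iojz' + 'rg'
Result: iojzrg


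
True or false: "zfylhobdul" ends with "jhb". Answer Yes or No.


Input string: 'zfylhobdul'
Suffix to check: 'jhb'
Last 3 characters of input: 'dul'
Match: False
Result: No


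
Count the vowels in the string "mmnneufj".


Input string: 'mmnneufj'
Operation: count vowels (a, e, i, o, u)
Scan: s[0]='m', s[1]='m', s[2]='n', s[3]='n', s[4]='e' (vowel), s[5]='u' (vowel), s[6]='f', s[7]='j'
Vowels found: 2
Result: 2


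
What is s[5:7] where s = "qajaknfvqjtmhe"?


Input string: 'qajaknfvqjtmhe'
Operation: slice [5:7]
Extract characters: s[5]='n', s[6]='f'
Result: nf


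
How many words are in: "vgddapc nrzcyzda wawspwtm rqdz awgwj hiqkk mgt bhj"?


Input string: 'vgddapc nrzcyzda wawspwtm rqdz awgwj hiqkk mgt bhj'
Operation: split by spaces
Words found: 'vgddapc', 'nrzcyzda', 'wawspwtm', 'rqdz', 'awgwj', 'hiqkk', 'mgt', 'bhj'
Word count: 8


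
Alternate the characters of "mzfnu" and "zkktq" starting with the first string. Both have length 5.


String 1: 'mzfnu'
String 2: 'zkktq'
Operation: alternate characters
Pairs: 'm'+'z', 'z'+'k', 'f'+'k', 'n'+'t', 'u'+'q'
Result: mzzkfkntuq


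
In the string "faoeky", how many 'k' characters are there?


Input string: 'faoeky'
Target character: 'k'
Scan each position: s[4]='k'
Matches found at indices: 4
Total: 1


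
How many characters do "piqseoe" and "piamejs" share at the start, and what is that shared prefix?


String 1: 'piqseoe'
String 2: 'piamejs'
Compare position by position:
pos 0: 'p' vs 'p' match
pos 1: 'i' vs 'i' match
pos 2: 'q' vs 'a' differ -> stop
Longest common prefix: "pi" (length 2)


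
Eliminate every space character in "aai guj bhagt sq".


Input string: 'aai guj bhagt sq'
Operation: remove all spaces
Words: 'aai', 'guj', 'bhagt', 'sq'
Join without spaces: aaigujbhagtsq


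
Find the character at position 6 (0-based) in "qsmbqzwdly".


Input string: 'qsmbqzwdly'
Operation: get character at index 6
Index mapping: s[0]='q', s[1]='s', s[2]='m', s[3]='b', s[4]='q', s[5]='z', s[6]='w'
Result: 'w'


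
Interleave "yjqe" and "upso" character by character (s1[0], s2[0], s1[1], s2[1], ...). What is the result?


String 1: 'yjqe'
String 2: 'upso'
Operation: alternate characters
Pairs: 'y'+'u', 'j'+'p', 'q'+'s', 'e'+'o'
Result: yujpqseo


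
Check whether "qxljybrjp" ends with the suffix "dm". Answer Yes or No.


Input string: 'qxljybrjp'
Suffix to check: 'dm'
Last 2 characters of input: 'jp'
Match: False
Result: No


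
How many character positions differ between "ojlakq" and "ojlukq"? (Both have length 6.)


String 1: 'ojlakq'
String 2: 'ojlukq'
Compare each position: pos 0: 'o'=='o', pos 1: 'j'=='j', pos 2: 'l'=='l', pos 3: 'a'!='u', pos 4: 'k'=='k', pos 5: 'q'=='q'
Differing positions: 1
Hamming distance: 1


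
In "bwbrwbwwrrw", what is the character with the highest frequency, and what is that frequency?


Input: 'bwbrwbwwrrw'
Operation: tally each character
Counts: 'b':3, 'r':3, 'w':5
Maximum: 'w' appears 5 times


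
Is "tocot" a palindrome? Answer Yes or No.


Input string: 'tocot'
Reversed: 'tocot'
Compare pairs: s[0]='t' vs s[4]='t' (match), s[1]='o' vs s[3]='o' (match)
Palindrome: Yes


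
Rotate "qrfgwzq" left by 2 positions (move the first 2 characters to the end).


Input: 'qrfgwzq', shift = 2
Operation: split at index 2 and swap parts
Front part s[0:2] = 'qr'
Back part s[2:] = 'fgwzq'
Rotated = back + front = 'fgwzq' + 'qr'
Result: fgwzqqr


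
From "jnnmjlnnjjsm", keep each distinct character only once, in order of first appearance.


Input: 'jnnmjlnnjjsm'
Operation: keep first occurrence of each character
Scan: s[0]='j' new -> keep; s[1]='n' new -> keep; s[2]='n' seen -> skip; s[3]='m' new -> keep; s[4]='j' seen -> skip; s[5]='l' new -> keep; s[6]='n' seen -> skip; s[7]='n' seen -> skip; s[8]='j' seen -> skip; s[9]='j' seen -> skip; s[10]='s' new -> keep; s[11]='m' seen -> skip
Result: jnmls


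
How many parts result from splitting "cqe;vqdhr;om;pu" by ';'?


Input string: 'cqe;vqdhr;om;pu'
Delimiter: ';'
Split result: 'cqe', 'vqdhr', 'om', 'pu'
Number of parts: 4


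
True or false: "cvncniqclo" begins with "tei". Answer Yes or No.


Input string: 'cvncniqclo'
Prefix to check: 'tei'
First 3 characters of input: 'cvn'
Match: False
Result: No


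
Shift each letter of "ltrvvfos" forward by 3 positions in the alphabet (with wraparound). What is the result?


Input: 'ltrvvfos', shift = 3
Operation: for each letter, (position + 3) mod 26
Mapping: 'l'(11+3=14)->'o', 't'(19+3=22)->'w', 'r'(17+3=20)->'u', 'v'(21+3=24)->'y', 'v'(21+3=24)->'y', 'f'(5+3=8)->'i', 'o'(14+3=17)->'r', 's'(18+3=21)->'v'
Result: owuyyirv


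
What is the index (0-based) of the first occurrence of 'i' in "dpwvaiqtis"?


Input string: 'dpwvaiqtis'
Target: 'i'
Scanning left to right: s[0]='d', s[1]='p', s[2]='w', s[3]='v', s[4]='a', s[5]='i'
First match at index: 5


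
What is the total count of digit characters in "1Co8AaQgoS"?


Input string: '1Co8AaQgoS'
Operation: count digit characters (0-9)
Scan: '1'(digit), 'C', 'o', '8'(digit), 'A', 'a', 'Q', 'g', 'o', 'S'
Digits found: 2
Result: 2


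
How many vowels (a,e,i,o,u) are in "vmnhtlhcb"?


Input string: 'vmnhtlhcb'
Operation: count vowels (a, e, i, o, u)
Scan: s[0]='v', s[1]='m', s[2]='n', s[3]='h', s[4]='t', s[5]='l', s[6]='h', s[7]='c', s[8]='b'
Vowels found: 0
Result: 0


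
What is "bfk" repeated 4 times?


Input string: 'bfk'
Operation: repeat 4 times
Concatenation: 'bfk' + 'bfk' + 'bfk' + 'bfk'
Result: bfkbfkbfkbfk


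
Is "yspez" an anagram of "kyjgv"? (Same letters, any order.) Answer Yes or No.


String 1: 'kyjgv' -> sorted: 'gjkvy'
String 2: 'yspez' -> sorted: 'epsyz'
Compare sorted forms: 'gjkvy' != 'epsyz'
Anagram: No


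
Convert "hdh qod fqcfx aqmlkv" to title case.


Input string: 'hdh qod fqcfx aqmlkv'
Operation: capitalize first letter of each word
Word transformations: 'hdh'->'Hdh', 'qod'->'Qod', 'fqcfx'->'Fqcfx', 'aqmlkv'->'Aqmlkv'
Result: Hdh Qod Fqcfx Aqmlkv


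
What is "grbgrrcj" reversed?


Input string: 'grbgrrcj'
Operation: reverse character order
Original order: 'g' -> 'r' -> 'b' -> 'g' -> 'r' -> 'r' -> 'c' -> 'j'
Reversed order: 'j' -> 'c' -> 'r' -> 'r' -> 'g' -> 'b' -> 'r' -> 'g'
Result: jcrrgbrg


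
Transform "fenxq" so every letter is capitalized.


Input string: 'fenxq'
Operation: convert each letter to uppercase
Mapping: 'f'->'F', 'e'->'E', 'n'->'N', 'x'->'X', 'q'->'Q'
Result: FENXQ


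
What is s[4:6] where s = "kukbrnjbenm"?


Input string: 'kukbrnjbenm'
Operation: slice [4:6]
Extract characters: s[4]='r', s[5]='n'
Result: rn


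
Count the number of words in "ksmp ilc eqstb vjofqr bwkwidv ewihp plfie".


Input string: 'ksmp ilc eqstb vjofqr bwkwidv ewihp plfie'
Operation: split by spaces
Words found: 'ksmp', 'ilc', 'eqstb', 'vjofqr', 'bwkwidv', 'ewihp', 'plfie'
Word count: 7


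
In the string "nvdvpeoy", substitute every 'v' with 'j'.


Input string: 'nvdvpeoy'
Operation: replace 'v' with 'j'
Positions of 'v': 1, 3
After replacement: njdjpeoy


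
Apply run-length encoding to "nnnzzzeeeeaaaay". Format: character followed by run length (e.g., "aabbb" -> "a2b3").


Input: 'nnnzzzeeeeaaaay'
Operation: identify consecutive runs
Runs: 'nnn' -> n3, 'zzz' -> z3, 'eeee' -> e4, 'aaaa' -> a4, 'y' -> y1
Encoded: n3z3e4a4y1


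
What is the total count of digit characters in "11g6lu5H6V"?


Input string: '11g6lu5H6V'
Operation: count digit characters (0-9)
Scan: '1'(digit), '1'(digit), 'g', '6'(digit), 'l', 'u', '5'(digit), 'H', '6'(digit), 'V'
Digits found: 5
Result: 5


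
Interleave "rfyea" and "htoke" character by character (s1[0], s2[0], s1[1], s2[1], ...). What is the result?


String 1: 'rfyea'
String 2: 'htoke'
Operation: alternate characters
Pairs: 'r'+'h', 'f'+'t', 'y'+'o', 'e'+'k', 'a'+'e'
Result: rhftyoekae


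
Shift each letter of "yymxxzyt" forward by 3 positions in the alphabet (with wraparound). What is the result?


Input: 'yymxxzyt', shift = 3
Operation: for each letter, (position + 3) mod 26
Mapping: 'y'(24+3=27, 27 mod 26=1)->'b', 'y'(24+3=27, 27 mod 26=1)->'b', 'm'(12+3=15)->'p', 'x'(23+3=26, 26 mod 26=0)->'a', 'x'(23+3=26, 26 mod 26=0)->'a', 'z'(25+3=28, 28 mod 26=2)->'c', 'y'(24+3=27, 27 mod 26=1)->'b', 't'(19+3=22)->'w'
Result: bbpaacbw


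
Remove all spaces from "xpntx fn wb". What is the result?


Input string: 'xpntx fn wb'
Operation: remove all spaces
Words: 'xpntx', 'fn', 'wb'
Join without spaces: xpntxfnwb


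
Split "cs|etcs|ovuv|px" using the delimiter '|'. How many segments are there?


Input string: 'cs|etcs|ovuv|px'
Delimiter: '|'
Split result: 'cs', 'etcs', 'ovuv', 'px'
Number of parts: 4


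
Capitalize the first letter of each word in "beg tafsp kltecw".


Input string: 'beg tafsp kltecw'
Operation: capitalize first letter of each word
Word transformations: 'beg'->'Beg', 'tafsp'->'Tafsp', 'kltecw'->'Kltecw'
Result: Beg Tafsp Kltecw


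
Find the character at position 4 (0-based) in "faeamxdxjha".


Input string: 'faeamxdxjha'
Operation: get character at index 4
Index mapping: s[0]='f', s[1]='a', s[2]='e', s[3]='a', s[4]='m'
Result: 'm'


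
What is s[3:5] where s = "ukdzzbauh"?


Input string: 'ukdzzbauh'
Operation: slice [3:5]
Extract characters: s[3]='z', s[4]='z'
Result: zz


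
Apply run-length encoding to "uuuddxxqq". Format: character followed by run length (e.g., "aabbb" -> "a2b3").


Input: 'uuuddxxqq'
Operation: identify consecutive runs
Runs: 'uuu' -> u3, 'dd' -> d2, 'xx' -> x2, 'qq' -> q2
Encoded: u3d2x2q2


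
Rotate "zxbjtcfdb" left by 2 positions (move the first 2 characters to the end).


Input: 'zxbjtcfdb', shift = 2
Operation: split at index 2 and swap parts
Front part s[0:2] = 'zx'
Back part s[2:] = 'bjtcfdb'
Rotated = back + front = 'bjtcfdb' + 'zx'
Result: bjtcfdbzx


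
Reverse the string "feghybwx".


Input string: 'feghybwx'
Operation: reverse character order
Original order: 'f' -> 'e' -> 'g' -> 'h' -> 'y' -> 'b' -> 'w' -> 'x'
Reversed order: 'x' -> 'w' -> 'b' -> 'y' -> 'h' -> 'g' -> 'e' -> 'f'
Result: xwbyhgef


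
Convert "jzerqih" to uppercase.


Input string: 'jzerqih'
Operation: convert each letter to uppercase
Mapping: 'j'->'J', 'z'->'Z', 'e'->'E', 'r'->'R', 'q'->'Q', 'i'->'I', 'h'->'H'
Result: JZERQIH


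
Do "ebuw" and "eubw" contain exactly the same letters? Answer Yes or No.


String 1: 'ebuw' -> sorted: 'beuw'
String 2: 'eubw' -> sorted: 'beuw'
Compare sorted forms: 'beuw' == 'beuw'
Anagram: Yes


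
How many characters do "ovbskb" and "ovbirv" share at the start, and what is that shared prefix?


String 1: 'ovbskb'
String 2: 'ovbirv'
Compare position by position:
pos 0: 'o' vs 'o' match
pos 1: 'v' vs 'v' match
pos 2: 'b' vs 'b' match
pos 3: 's' vs 'i' differ -> stop
Longest common prefix: "ovb" (length 3)


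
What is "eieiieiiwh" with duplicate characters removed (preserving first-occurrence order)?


Input: 'eieiieiiwh'
Operation: keep first occurrence of each character
Scan: s[0]='e' new -> keep; s[1]='i' new -> keep; s[2]='e' seen -> skip; s[3]='i' seen -> skip; s[4]='i' seen -> skip; s[5]='e' seen -> skip; s[6]='i' seen -> skip; s[7]='i' seen -> skip; s[8]='w' new -> keep; s[9]='h' new -> keep
Result: eiwh


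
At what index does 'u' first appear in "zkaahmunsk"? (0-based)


Input string: 'zkaahmunsk'
Target: 'u'
Scanning left to right: s[0]='z', s[1]='k', s[2]='a', s[3]='a', s[4]='h', s[5]='m', s[6]='u'
First match at index: 6


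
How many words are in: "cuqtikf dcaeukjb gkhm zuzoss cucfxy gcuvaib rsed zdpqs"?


Input string: 'cuqtikf dcaeukjb gkhm zuzoss cucfxy gcuvaib rsed zdpqs'
Operation: split by spaces
Words found: 'cuqtikf', 'dcaeukjb', 'gkhm', 'zuzoss', 'cucfxy', 'gcuvaib', 'rsed', 'zdpqs'
Word count: 8


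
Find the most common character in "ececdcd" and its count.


Input: 'ececdcd'
Operation: tally each character
Counts: 'c':3, 'd':2, 'e':2
Maximum: 'c' appears 3 times


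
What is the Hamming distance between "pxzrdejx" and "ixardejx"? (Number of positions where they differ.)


String 1: 'pxzrdejx'
String 2: 'ixardejx'
Compare each position: pos 0: 'p'!='i', pos 1: 'x'=='x', pos 2: 'z'!='a', pos 3: 'r'=='r', pos 4: 'd'=='d', pos 5: 'e'=='e', pos 6: 'j'=='j', pos 7: 'x'=='x'
Differing positions: 2
Hamming distance: 2


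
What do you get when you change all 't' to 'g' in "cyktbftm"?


Input string: 'cyktbftm'
Operation: replace 't' with 'g'
Positions of 't': 3, 6
After replacement: cykgbfgm


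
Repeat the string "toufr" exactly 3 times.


Input string: 'toufr'
Operation: repeat 3 times
Concatenation: 'toufr' + 'toufr' + 'toufr'
Result: toufrtoufrtoufr


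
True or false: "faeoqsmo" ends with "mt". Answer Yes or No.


Input string: 'faeoqsmo'
Suffix to check: 'mt'
Last 2 characters of input: 'mo'
Match: False
Result: No


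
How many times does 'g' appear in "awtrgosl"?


Input string: 'awtrgosl'
Target character: 'g'
Scan each position: s[4]='g'
Matches found at indices: 4
Total: 1


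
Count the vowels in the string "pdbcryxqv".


Input string: 'pdbcryxqv'
Operation: count vowels (a, e, i, o, u)
Scan: s[0]='p', s[1]='d', s[2]='b', s[3]='c', s[4]='r', s[5]='y', s[6]='x', s[7]='q', s[8]='v'
Vowels found: 0
Result: 0


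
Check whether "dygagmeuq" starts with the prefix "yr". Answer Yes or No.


Input string: 'dygagmeuq'
Prefix to check: 'yr'
First 2 characters of input: 'dy'
Match: False
Result: No


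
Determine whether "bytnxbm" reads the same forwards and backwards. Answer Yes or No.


Input string: 'bytnxbm'
Reversed: 'mbxntyb'
Compare pairs: s[0]='b' vs s[6]='m' (mismatch), s[1]='y' vs s[5]='b' (mismatch), s[2]='t' vs s[4]='x' (mismatch)
Palindrome: No


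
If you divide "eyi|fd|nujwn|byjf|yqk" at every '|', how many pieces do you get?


Input string: 'eyi|fd|nujwn|byjf|yqk'
Delimiter: '|'
Split result: 'eyi', 'fd', 'nujwn', 'byjf', 'yqk'
Number of parts: 5


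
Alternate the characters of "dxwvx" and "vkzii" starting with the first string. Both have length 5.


String 1: 'dxwvx'
String 2: 'vkzii'
Operation: alternate characters
Pairs: 'd'+'v', 'x'+'k', 'w'+'z', 'v'+'i', 'x'+'i'
Result: dvxkwzvixi


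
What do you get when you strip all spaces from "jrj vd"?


Input string: 'jrj vd'
Operation: remove all spaces
Words: 'jrj', 'vd'
Join without spaces: jrjvd


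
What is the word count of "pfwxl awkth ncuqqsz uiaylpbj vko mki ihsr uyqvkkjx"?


Input string: 'pfwxl awkth ncuqqsz uiaylpbj vko mki ihsr uyqvkkjx'
Operation: split by spaces
Words found: 'pfwxl', 'awkth', 'ncuqqsz', 'uiaylpbj', 'vko', 'mki', 'ihsr', 'uyqvkkjx'
Word count: 8
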